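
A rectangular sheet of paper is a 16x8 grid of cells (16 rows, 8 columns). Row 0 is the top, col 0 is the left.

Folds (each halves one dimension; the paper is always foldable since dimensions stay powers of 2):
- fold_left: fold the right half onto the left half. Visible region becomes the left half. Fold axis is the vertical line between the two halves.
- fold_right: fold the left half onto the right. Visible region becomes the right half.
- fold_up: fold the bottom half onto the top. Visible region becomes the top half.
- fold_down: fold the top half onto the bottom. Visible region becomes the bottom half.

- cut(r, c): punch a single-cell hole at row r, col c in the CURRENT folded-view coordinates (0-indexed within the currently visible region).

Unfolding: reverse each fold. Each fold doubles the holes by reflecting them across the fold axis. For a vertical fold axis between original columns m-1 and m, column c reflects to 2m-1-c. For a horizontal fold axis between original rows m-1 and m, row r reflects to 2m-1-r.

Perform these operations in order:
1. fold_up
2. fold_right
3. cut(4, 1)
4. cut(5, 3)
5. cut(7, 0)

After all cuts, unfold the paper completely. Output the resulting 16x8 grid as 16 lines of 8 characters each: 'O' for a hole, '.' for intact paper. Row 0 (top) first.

Op 1 fold_up: fold axis h@8; visible region now rows[0,8) x cols[0,8) = 8x8
Op 2 fold_right: fold axis v@4; visible region now rows[0,8) x cols[4,8) = 8x4
Op 3 cut(4, 1): punch at orig (4,5); cuts so far [(4, 5)]; region rows[0,8) x cols[4,8) = 8x4
Op 4 cut(5, 3): punch at orig (5,7); cuts so far [(4, 5), (5, 7)]; region rows[0,8) x cols[4,8) = 8x4
Op 5 cut(7, 0): punch at orig (7,4); cuts so far [(4, 5), (5, 7), (7, 4)]; region rows[0,8) x cols[4,8) = 8x4
Unfold 1 (reflect across v@4): 6 holes -> [(4, 2), (4, 5), (5, 0), (5, 7), (7, 3), (7, 4)]
Unfold 2 (reflect across h@8): 12 holes -> [(4, 2), (4, 5), (5, 0), (5, 7), (7, 3), (7, 4), (8, 3), (8, 4), (10, 0), (10, 7), (11, 2), (11, 5)]

Answer: ........
........
........
........
..O..O..
O......O
........
...OO...
...OO...
........
O......O
..O..O..
........
........
........
........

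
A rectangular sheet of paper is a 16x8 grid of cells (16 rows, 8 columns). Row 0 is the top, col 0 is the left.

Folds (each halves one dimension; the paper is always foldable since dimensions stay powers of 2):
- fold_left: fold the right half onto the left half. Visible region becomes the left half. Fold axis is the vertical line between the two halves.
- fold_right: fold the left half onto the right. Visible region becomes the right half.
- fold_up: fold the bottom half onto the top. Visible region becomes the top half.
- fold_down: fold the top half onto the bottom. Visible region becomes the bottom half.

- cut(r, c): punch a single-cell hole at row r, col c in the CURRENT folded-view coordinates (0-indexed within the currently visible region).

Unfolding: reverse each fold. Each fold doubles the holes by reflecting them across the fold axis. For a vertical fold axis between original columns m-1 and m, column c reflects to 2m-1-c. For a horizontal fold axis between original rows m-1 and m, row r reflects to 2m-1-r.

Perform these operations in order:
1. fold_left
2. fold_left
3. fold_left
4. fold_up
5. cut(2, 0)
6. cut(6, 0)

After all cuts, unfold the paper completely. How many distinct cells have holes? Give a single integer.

Answer: 32

Derivation:
Op 1 fold_left: fold axis v@4; visible region now rows[0,16) x cols[0,4) = 16x4
Op 2 fold_left: fold axis v@2; visible region now rows[0,16) x cols[0,2) = 16x2
Op 3 fold_left: fold axis v@1; visible region now rows[0,16) x cols[0,1) = 16x1
Op 4 fold_up: fold axis h@8; visible region now rows[0,8) x cols[0,1) = 8x1
Op 5 cut(2, 0): punch at orig (2,0); cuts so far [(2, 0)]; region rows[0,8) x cols[0,1) = 8x1
Op 6 cut(6, 0): punch at orig (6,0); cuts so far [(2, 0), (6, 0)]; region rows[0,8) x cols[0,1) = 8x1
Unfold 1 (reflect across h@8): 4 holes -> [(2, 0), (6, 0), (9, 0), (13, 0)]
Unfold 2 (reflect across v@1): 8 holes -> [(2, 0), (2, 1), (6, 0), (6, 1), (9, 0), (9, 1), (13, 0), (13, 1)]
Unfold 3 (reflect across v@2): 16 holes -> [(2, 0), (2, 1), (2, 2), (2, 3), (6, 0), (6, 1), (6, 2), (6, 3), (9, 0), (9, 1), (9, 2), (9, 3), (13, 0), (13, 1), (13, 2), (13, 3)]
Unfold 4 (reflect across v@4): 32 holes -> [(2, 0), (2, 1), (2, 2), (2, 3), (2, 4), (2, 5), (2, 6), (2, 7), (6, 0), (6, 1), (6, 2), (6, 3), (6, 4), (6, 5), (6, 6), (6, 7), (9, 0), (9, 1), (9, 2), (9, 3), (9, 4), (9, 5), (9, 6), (9, 7), (13, 0), (13, 1), (13, 2), (13, 3), (13, 4), (13, 5), (13, 6), (13, 7)]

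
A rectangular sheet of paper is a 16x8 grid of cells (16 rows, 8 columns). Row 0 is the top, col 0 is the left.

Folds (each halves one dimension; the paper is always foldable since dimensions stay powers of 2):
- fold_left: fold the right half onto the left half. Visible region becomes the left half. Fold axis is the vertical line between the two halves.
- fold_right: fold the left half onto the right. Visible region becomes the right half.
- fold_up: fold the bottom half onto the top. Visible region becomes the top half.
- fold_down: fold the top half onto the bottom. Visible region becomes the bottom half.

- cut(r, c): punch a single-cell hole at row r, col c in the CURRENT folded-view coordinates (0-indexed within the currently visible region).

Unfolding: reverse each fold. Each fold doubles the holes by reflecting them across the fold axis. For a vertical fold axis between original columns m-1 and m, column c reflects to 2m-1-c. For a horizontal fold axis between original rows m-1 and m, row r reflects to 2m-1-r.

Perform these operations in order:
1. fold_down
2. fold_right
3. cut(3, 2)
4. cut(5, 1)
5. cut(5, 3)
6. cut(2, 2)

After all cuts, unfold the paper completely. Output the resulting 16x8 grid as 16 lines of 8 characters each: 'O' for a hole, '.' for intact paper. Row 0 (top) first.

Op 1 fold_down: fold axis h@8; visible region now rows[8,16) x cols[0,8) = 8x8
Op 2 fold_right: fold axis v@4; visible region now rows[8,16) x cols[4,8) = 8x4
Op 3 cut(3, 2): punch at orig (11,6); cuts so far [(11, 6)]; region rows[8,16) x cols[4,8) = 8x4
Op 4 cut(5, 1): punch at orig (13,5); cuts so far [(11, 6), (13, 5)]; region rows[8,16) x cols[4,8) = 8x4
Op 5 cut(5, 3): punch at orig (13,7); cuts so far [(11, 6), (13, 5), (13, 7)]; region rows[8,16) x cols[4,8) = 8x4
Op 6 cut(2, 2): punch at orig (10,6); cuts so far [(10, 6), (11, 6), (13, 5), (13, 7)]; region rows[8,16) x cols[4,8) = 8x4
Unfold 1 (reflect across v@4): 8 holes -> [(10, 1), (10, 6), (11, 1), (11, 6), (13, 0), (13, 2), (13, 5), (13, 7)]
Unfold 2 (reflect across h@8): 16 holes -> [(2, 0), (2, 2), (2, 5), (2, 7), (4, 1), (4, 6), (5, 1), (5, 6), (10, 1), (10, 6), (11, 1), (11, 6), (13, 0), (13, 2), (13, 5), (13, 7)]

Answer: ........
........
O.O..O.O
........
.O....O.
.O....O.
........
........
........
........
.O....O.
.O....O.
........
O.O..O.O
........
........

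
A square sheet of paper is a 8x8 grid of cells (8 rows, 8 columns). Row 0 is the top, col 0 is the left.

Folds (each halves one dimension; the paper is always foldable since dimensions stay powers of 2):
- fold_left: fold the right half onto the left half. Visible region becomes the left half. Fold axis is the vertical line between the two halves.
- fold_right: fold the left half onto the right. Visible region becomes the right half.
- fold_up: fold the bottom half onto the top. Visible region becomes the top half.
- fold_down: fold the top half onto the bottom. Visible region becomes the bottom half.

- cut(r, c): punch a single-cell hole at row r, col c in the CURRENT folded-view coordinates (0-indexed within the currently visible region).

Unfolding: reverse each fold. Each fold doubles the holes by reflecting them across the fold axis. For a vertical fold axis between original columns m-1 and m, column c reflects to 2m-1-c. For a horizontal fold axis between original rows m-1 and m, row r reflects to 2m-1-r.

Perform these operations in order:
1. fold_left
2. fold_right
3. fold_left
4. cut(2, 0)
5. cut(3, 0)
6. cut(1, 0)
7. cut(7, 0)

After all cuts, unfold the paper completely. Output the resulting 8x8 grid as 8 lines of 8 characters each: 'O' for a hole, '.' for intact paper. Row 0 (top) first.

Answer: ........
OOOOOOOO
OOOOOOOO
OOOOOOOO
........
........
........
OOOOOOOO

Derivation:
Op 1 fold_left: fold axis v@4; visible region now rows[0,8) x cols[0,4) = 8x4
Op 2 fold_right: fold axis v@2; visible region now rows[0,8) x cols[2,4) = 8x2
Op 3 fold_left: fold axis v@3; visible region now rows[0,8) x cols[2,3) = 8x1
Op 4 cut(2, 0): punch at orig (2,2); cuts so far [(2, 2)]; region rows[0,8) x cols[2,3) = 8x1
Op 5 cut(3, 0): punch at orig (3,2); cuts so far [(2, 2), (3, 2)]; region rows[0,8) x cols[2,3) = 8x1
Op 6 cut(1, 0): punch at orig (1,2); cuts so far [(1, 2), (2, 2), (3, 2)]; region rows[0,8) x cols[2,3) = 8x1
Op 7 cut(7, 0): punch at orig (7,2); cuts so far [(1, 2), (2, 2), (3, 2), (7, 2)]; region rows[0,8) x cols[2,3) = 8x1
Unfold 1 (reflect across v@3): 8 holes -> [(1, 2), (1, 3), (2, 2), (2, 3), (3, 2), (3, 3), (7, 2), (7, 3)]
Unfold 2 (reflect across v@2): 16 holes -> [(1, 0), (1, 1), (1, 2), (1, 3), (2, 0), (2, 1), (2, 2), (2, 3), (3, 0), (3, 1), (3, 2), (3, 3), (7, 0), (7, 1), (7, 2), (7, 3)]
Unfold 3 (reflect across v@4): 32 holes -> [(1, 0), (1, 1), (1, 2), (1, 3), (1, 4), (1, 5), (1, 6), (1, 7), (2, 0), (2, 1), (2, 2), (2, 3), (2, 4), (2, 5), (2, 6), (2, 7), (3, 0), (3, 1), (3, 2), (3, 3), (3, 4), (3, 5), (3, 6), (3, 7), (7, 0), (7, 1), (7, 2), (7, 3), (7, 4), (7, 5), (7, 6), (7, 7)]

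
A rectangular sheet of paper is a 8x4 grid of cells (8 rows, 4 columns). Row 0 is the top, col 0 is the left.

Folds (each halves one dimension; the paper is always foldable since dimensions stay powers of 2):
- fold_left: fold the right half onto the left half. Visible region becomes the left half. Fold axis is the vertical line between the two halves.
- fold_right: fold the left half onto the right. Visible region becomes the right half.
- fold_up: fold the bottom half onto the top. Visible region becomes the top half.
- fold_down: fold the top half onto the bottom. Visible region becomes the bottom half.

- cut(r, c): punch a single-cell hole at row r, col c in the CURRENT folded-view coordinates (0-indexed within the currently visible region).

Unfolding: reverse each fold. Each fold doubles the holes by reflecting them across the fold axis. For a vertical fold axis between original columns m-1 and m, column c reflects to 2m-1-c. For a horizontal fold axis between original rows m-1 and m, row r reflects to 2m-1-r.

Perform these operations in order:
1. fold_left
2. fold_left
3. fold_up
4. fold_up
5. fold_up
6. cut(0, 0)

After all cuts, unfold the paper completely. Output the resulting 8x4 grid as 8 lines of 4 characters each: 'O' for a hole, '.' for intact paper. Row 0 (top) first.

Op 1 fold_left: fold axis v@2; visible region now rows[0,8) x cols[0,2) = 8x2
Op 2 fold_left: fold axis v@1; visible region now rows[0,8) x cols[0,1) = 8x1
Op 3 fold_up: fold axis h@4; visible region now rows[0,4) x cols[0,1) = 4x1
Op 4 fold_up: fold axis h@2; visible region now rows[0,2) x cols[0,1) = 2x1
Op 5 fold_up: fold axis h@1; visible region now rows[0,1) x cols[0,1) = 1x1
Op 6 cut(0, 0): punch at orig (0,0); cuts so far [(0, 0)]; region rows[0,1) x cols[0,1) = 1x1
Unfold 1 (reflect across h@1): 2 holes -> [(0, 0), (1, 0)]
Unfold 2 (reflect across h@2): 4 holes -> [(0, 0), (1, 0), (2, 0), (3, 0)]
Unfold 3 (reflect across h@4): 8 holes -> [(0, 0), (1, 0), (2, 0), (3, 0), (4, 0), (5, 0), (6, 0), (7, 0)]
Unfold 4 (reflect across v@1): 16 holes -> [(0, 0), (0, 1), (1, 0), (1, 1), (2, 0), (2, 1), (3, 0), (3, 1), (4, 0), (4, 1), (5, 0), (5, 1), (6, 0), (6, 1), (7, 0), (7, 1)]
Unfold 5 (reflect across v@2): 32 holes -> [(0, 0), (0, 1), (0, 2), (0, 3), (1, 0), (1, 1), (1, 2), (1, 3), (2, 0), (2, 1), (2, 2), (2, 3), (3, 0), (3, 1), (3, 2), (3, 3), (4, 0), (4, 1), (4, 2), (4, 3), (5, 0), (5, 1), (5, 2), (5, 3), (6, 0), (6, 1), (6, 2), (6, 3), (7, 0), (7, 1), (7, 2), (7, 3)]

Answer: OOOO
OOOO
OOOO
OOOO
OOOO
OOOO
OOOO
OOOO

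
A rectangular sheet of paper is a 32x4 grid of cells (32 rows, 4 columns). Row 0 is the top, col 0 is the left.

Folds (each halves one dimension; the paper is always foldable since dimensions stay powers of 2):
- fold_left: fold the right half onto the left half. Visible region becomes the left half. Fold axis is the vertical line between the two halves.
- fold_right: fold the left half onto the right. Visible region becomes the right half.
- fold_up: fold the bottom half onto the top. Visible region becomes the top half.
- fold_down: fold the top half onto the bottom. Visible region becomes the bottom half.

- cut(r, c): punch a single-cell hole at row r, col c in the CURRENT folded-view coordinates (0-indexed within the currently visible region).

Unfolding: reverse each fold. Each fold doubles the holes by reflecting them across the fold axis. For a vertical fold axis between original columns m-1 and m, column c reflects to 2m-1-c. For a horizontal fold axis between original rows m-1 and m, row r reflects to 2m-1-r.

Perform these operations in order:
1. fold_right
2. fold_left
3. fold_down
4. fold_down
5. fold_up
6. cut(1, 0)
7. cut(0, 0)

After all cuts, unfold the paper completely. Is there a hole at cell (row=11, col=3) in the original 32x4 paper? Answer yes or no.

Op 1 fold_right: fold axis v@2; visible region now rows[0,32) x cols[2,4) = 32x2
Op 2 fold_left: fold axis v@3; visible region now rows[0,32) x cols[2,3) = 32x1
Op 3 fold_down: fold axis h@16; visible region now rows[16,32) x cols[2,3) = 16x1
Op 4 fold_down: fold axis h@24; visible region now rows[24,32) x cols[2,3) = 8x1
Op 5 fold_up: fold axis h@28; visible region now rows[24,28) x cols[2,3) = 4x1
Op 6 cut(1, 0): punch at orig (25,2); cuts so far [(25, 2)]; region rows[24,28) x cols[2,3) = 4x1
Op 7 cut(0, 0): punch at orig (24,2); cuts so far [(24, 2), (25, 2)]; region rows[24,28) x cols[2,3) = 4x1
Unfold 1 (reflect across h@28): 4 holes -> [(24, 2), (25, 2), (30, 2), (31, 2)]
Unfold 2 (reflect across h@24): 8 holes -> [(16, 2), (17, 2), (22, 2), (23, 2), (24, 2), (25, 2), (30, 2), (31, 2)]
Unfold 3 (reflect across h@16): 16 holes -> [(0, 2), (1, 2), (6, 2), (7, 2), (8, 2), (9, 2), (14, 2), (15, 2), (16, 2), (17, 2), (22, 2), (23, 2), (24, 2), (25, 2), (30, 2), (31, 2)]
Unfold 4 (reflect across v@3): 32 holes -> [(0, 2), (0, 3), (1, 2), (1, 3), (6, 2), (6, 3), (7, 2), (7, 3), (8, 2), (8, 3), (9, 2), (9, 3), (14, 2), (14, 3), (15, 2), (15, 3), (16, 2), (16, 3), (17, 2), (17, 3), (22, 2), (22, 3), (23, 2), (23, 3), (24, 2), (24, 3), (25, 2), (25, 3), (30, 2), (30, 3), (31, 2), (31, 3)]
Unfold 5 (reflect across v@2): 64 holes -> [(0, 0), (0, 1), (0, 2), (0, 3), (1, 0), (1, 1), (1, 2), (1, 3), (6, 0), (6, 1), (6, 2), (6, 3), (7, 0), (7, 1), (7, 2), (7, 3), (8, 0), (8, 1), (8, 2), (8, 3), (9, 0), (9, 1), (9, 2), (9, 3), (14, 0), (14, 1), (14, 2), (14, 3), (15, 0), (15, 1), (15, 2), (15, 3), (16, 0), (16, 1), (16, 2), (16, 3), (17, 0), (17, 1), (17, 2), (17, 3), (22, 0), (22, 1), (22, 2), (22, 3), (23, 0), (23, 1), (23, 2), (23, 3), (24, 0), (24, 1), (24, 2), (24, 3), (25, 0), (25, 1), (25, 2), (25, 3), (30, 0), (30, 1), (30, 2), (30, 3), (31, 0), (31, 1), (31, 2), (31, 3)]
Holes: [(0, 0), (0, 1), (0, 2), (0, 3), (1, 0), (1, 1), (1, 2), (1, 3), (6, 0), (6, 1), (6, 2), (6, 3), (7, 0), (7, 1), (7, 2), (7, 3), (8, 0), (8, 1), (8, 2), (8, 3), (9, 0), (9, 1), (9, 2), (9, 3), (14, 0), (14, 1), (14, 2), (14, 3), (15, 0), (15, 1), (15, 2), (15, 3), (16, 0), (16, 1), (16, 2), (16, 3), (17, 0), (17, 1), (17, 2), (17, 3), (22, 0), (22, 1), (22, 2), (22, 3), (23, 0), (23, 1), (23, 2), (23, 3), (24, 0), (24, 1), (24, 2), (24, 3), (25, 0), (25, 1), (25, 2), (25, 3), (30, 0), (30, 1), (30, 2), (30, 3), (31, 0), (31, 1), (31, 2), (31, 3)]

Answer: no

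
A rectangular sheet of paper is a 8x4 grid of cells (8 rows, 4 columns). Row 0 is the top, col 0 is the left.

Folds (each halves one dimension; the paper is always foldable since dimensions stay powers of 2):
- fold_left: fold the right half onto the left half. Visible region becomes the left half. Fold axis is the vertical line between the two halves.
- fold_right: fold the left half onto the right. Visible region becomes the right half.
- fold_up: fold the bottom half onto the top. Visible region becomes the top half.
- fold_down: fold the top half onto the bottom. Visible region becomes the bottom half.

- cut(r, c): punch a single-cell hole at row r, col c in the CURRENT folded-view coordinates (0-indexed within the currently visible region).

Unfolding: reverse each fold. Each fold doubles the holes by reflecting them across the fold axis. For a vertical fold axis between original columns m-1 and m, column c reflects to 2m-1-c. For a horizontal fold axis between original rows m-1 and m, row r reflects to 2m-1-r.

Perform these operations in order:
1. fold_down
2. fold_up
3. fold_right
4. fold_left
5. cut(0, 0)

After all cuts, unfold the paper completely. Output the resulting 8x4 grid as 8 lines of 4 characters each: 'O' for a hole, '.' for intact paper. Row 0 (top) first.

Op 1 fold_down: fold axis h@4; visible region now rows[4,8) x cols[0,4) = 4x4
Op 2 fold_up: fold axis h@6; visible region now rows[4,6) x cols[0,4) = 2x4
Op 3 fold_right: fold axis v@2; visible region now rows[4,6) x cols[2,4) = 2x2
Op 4 fold_left: fold axis v@3; visible region now rows[4,6) x cols[2,3) = 2x1
Op 5 cut(0, 0): punch at orig (4,2); cuts so far [(4, 2)]; region rows[4,6) x cols[2,3) = 2x1
Unfold 1 (reflect across v@3): 2 holes -> [(4, 2), (4, 3)]
Unfold 2 (reflect across v@2): 4 holes -> [(4, 0), (4, 1), (4, 2), (4, 3)]
Unfold 3 (reflect across h@6): 8 holes -> [(4, 0), (4, 1), (4, 2), (4, 3), (7, 0), (7, 1), (7, 2), (7, 3)]
Unfold 4 (reflect across h@4): 16 holes -> [(0, 0), (0, 1), (0, 2), (0, 3), (3, 0), (3, 1), (3, 2), (3, 3), (4, 0), (4, 1), (4, 2), (4, 3), (7, 0), (7, 1), (7, 2), (7, 3)]

Answer: OOOO
....
....
OOOO
OOOO
....
....
OOOO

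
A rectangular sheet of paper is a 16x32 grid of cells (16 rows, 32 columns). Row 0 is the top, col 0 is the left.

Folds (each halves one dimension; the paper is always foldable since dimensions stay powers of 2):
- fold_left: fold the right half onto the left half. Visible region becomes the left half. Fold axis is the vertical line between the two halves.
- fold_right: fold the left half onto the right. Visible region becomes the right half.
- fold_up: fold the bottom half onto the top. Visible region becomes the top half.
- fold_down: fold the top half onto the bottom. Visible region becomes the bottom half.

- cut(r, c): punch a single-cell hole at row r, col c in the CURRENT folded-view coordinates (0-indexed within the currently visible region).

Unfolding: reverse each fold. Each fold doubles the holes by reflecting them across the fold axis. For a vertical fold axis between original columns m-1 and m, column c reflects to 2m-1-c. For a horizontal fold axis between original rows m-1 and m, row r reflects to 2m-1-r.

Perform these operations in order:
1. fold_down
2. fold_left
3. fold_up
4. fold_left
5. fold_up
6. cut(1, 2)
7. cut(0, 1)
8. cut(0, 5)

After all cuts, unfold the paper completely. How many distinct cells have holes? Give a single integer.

Op 1 fold_down: fold axis h@8; visible region now rows[8,16) x cols[0,32) = 8x32
Op 2 fold_left: fold axis v@16; visible region now rows[8,16) x cols[0,16) = 8x16
Op 3 fold_up: fold axis h@12; visible region now rows[8,12) x cols[0,16) = 4x16
Op 4 fold_left: fold axis v@8; visible region now rows[8,12) x cols[0,8) = 4x8
Op 5 fold_up: fold axis h@10; visible region now rows[8,10) x cols[0,8) = 2x8
Op 6 cut(1, 2): punch at orig (9,2); cuts so far [(9, 2)]; region rows[8,10) x cols[0,8) = 2x8
Op 7 cut(0, 1): punch at orig (8,1); cuts so far [(8, 1), (9, 2)]; region rows[8,10) x cols[0,8) = 2x8
Op 8 cut(0, 5): punch at orig (8,5); cuts so far [(8, 1), (8, 5), (9, 2)]; region rows[8,10) x cols[0,8) = 2x8
Unfold 1 (reflect across h@10): 6 holes -> [(8, 1), (8, 5), (9, 2), (10, 2), (11, 1), (11, 5)]
Unfold 2 (reflect across v@8): 12 holes -> [(8, 1), (8, 5), (8, 10), (8, 14), (9, 2), (9, 13), (10, 2), (10, 13), (11, 1), (11, 5), (11, 10), (11, 14)]
Unfold 3 (reflect across h@12): 24 holes -> [(8, 1), (8, 5), (8, 10), (8, 14), (9, 2), (9, 13), (10, 2), (10, 13), (11, 1), (11, 5), (11, 10), (11, 14), (12, 1), (12, 5), (12, 10), (12, 14), (13, 2), (13, 13), (14, 2), (14, 13), (15, 1), (15, 5), (15, 10), (15, 14)]
Unfold 4 (reflect across v@16): 48 holes -> [(8, 1), (8, 5), (8, 10), (8, 14), (8, 17), (8, 21), (8, 26), (8, 30), (9, 2), (9, 13), (9, 18), (9, 29), (10, 2), (10, 13), (10, 18), (10, 29), (11, 1), (11, 5), (11, 10), (11, 14), (11, 17), (11, 21), (11, 26), (11, 30), (12, 1), (12, 5), (12, 10), (12, 14), (12, 17), (12, 21), (12, 26), (12, 30), (13, 2), (13, 13), (13, 18), (13, 29), (14, 2), (14, 13), (14, 18), (14, 29), (15, 1), (15, 5), (15, 10), (15, 14), (15, 17), (15, 21), (15, 26), (15, 30)]
Unfold 5 (reflect across h@8): 96 holes -> [(0, 1), (0, 5), (0, 10), (0, 14), (0, 17), (0, 21), (0, 26), (0, 30), (1, 2), (1, 13), (1, 18), (1, 29), (2, 2), (2, 13), (2, 18), (2, 29), (3, 1), (3, 5), (3, 10), (3, 14), (3, 17), (3, 21), (3, 26), (3, 30), (4, 1), (4, 5), (4, 10), (4, 14), (4, 17), (4, 21), (4, 26), (4, 30), (5, 2), (5, 13), (5, 18), (5, 29), (6, 2), (6, 13), (6, 18), (6, 29), (7, 1), (7, 5), (7, 10), (7, 14), (7, 17), (7, 21), (7, 26), (7, 30), (8, 1), (8, 5), (8, 10), (8, 14), (8, 17), (8, 21), (8, 26), (8, 30), (9, 2), (9, 13), (9, 18), (9, 29), (10, 2), (10, 13), (10, 18), (10, 29), (11, 1), (11, 5), (11, 10), (11, 14), (11, 17), (11, 21), (11, 26), (11, 30), (12, 1), (12, 5), (12, 10), (12, 14), (12, 17), (12, 21), (12, 26), (12, 30), (13, 2), (13, 13), (13, 18), (13, 29), (14, 2), (14, 13), (14, 18), (14, 29), (15, 1), (15, 5), (15, 10), (15, 14), (15, 17), (15, 21), (15, 26), (15, 30)]

Answer: 96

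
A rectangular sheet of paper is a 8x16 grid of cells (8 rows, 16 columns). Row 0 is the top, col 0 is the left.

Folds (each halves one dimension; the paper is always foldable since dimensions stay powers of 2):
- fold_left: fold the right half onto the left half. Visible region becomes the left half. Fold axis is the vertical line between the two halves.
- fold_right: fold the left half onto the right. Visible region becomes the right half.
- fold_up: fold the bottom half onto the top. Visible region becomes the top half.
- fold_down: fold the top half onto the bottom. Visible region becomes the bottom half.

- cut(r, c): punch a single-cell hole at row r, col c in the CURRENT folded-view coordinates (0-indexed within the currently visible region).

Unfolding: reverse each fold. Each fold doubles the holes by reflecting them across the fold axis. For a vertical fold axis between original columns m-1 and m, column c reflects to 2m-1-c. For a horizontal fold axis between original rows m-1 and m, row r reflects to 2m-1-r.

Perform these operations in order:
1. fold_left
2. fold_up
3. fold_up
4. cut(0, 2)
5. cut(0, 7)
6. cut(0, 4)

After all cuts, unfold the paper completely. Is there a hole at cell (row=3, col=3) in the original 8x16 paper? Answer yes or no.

Answer: no

Derivation:
Op 1 fold_left: fold axis v@8; visible region now rows[0,8) x cols[0,8) = 8x8
Op 2 fold_up: fold axis h@4; visible region now rows[0,4) x cols[0,8) = 4x8
Op 3 fold_up: fold axis h@2; visible region now rows[0,2) x cols[0,8) = 2x8
Op 4 cut(0, 2): punch at orig (0,2); cuts so far [(0, 2)]; region rows[0,2) x cols[0,8) = 2x8
Op 5 cut(0, 7): punch at orig (0,7); cuts so far [(0, 2), (0, 7)]; region rows[0,2) x cols[0,8) = 2x8
Op 6 cut(0, 4): punch at orig (0,4); cuts so far [(0, 2), (0, 4), (0, 7)]; region rows[0,2) x cols[0,8) = 2x8
Unfold 1 (reflect across h@2): 6 holes -> [(0, 2), (0, 4), (0, 7), (3, 2), (3, 4), (3, 7)]
Unfold 2 (reflect across h@4): 12 holes -> [(0, 2), (0, 4), (0, 7), (3, 2), (3, 4), (3, 7), (4, 2), (4, 4), (4, 7), (7, 2), (7, 4), (7, 7)]
Unfold 3 (reflect across v@8): 24 holes -> [(0, 2), (0, 4), (0, 7), (0, 8), (0, 11), (0, 13), (3, 2), (3, 4), (3, 7), (3, 8), (3, 11), (3, 13), (4, 2), (4, 4), (4, 7), (4, 8), (4, 11), (4, 13), (7, 2), (7, 4), (7, 7), (7, 8), (7, 11), (7, 13)]
Holes: [(0, 2), (0, 4), (0, 7), (0, 8), (0, 11), (0, 13), (3, 2), (3, 4), (3, 7), (3, 8), (3, 11), (3, 13), (4, 2), (4, 4), (4, 7), (4, 8), (4, 11), (4, 13), (7, 2), (7, 4), (7, 7), (7, 8), (7, 11), (7, 13)]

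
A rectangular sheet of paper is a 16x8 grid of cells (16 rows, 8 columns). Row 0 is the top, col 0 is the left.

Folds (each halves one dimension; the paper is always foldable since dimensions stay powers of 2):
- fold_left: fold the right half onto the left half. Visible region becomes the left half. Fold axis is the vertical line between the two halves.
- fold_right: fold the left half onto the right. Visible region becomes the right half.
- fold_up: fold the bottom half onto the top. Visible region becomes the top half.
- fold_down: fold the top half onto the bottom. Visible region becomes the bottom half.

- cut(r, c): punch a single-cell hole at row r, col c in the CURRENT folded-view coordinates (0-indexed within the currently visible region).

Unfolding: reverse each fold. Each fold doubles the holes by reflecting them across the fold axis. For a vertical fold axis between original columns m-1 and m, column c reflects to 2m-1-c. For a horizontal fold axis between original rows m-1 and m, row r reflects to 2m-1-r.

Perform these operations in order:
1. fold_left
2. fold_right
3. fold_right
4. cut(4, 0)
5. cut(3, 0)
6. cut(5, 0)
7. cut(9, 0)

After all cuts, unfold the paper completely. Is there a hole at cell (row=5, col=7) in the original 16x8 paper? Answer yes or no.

Op 1 fold_left: fold axis v@4; visible region now rows[0,16) x cols[0,4) = 16x4
Op 2 fold_right: fold axis v@2; visible region now rows[0,16) x cols[2,4) = 16x2
Op 3 fold_right: fold axis v@3; visible region now rows[0,16) x cols[3,4) = 16x1
Op 4 cut(4, 0): punch at orig (4,3); cuts so far [(4, 3)]; region rows[0,16) x cols[3,4) = 16x1
Op 5 cut(3, 0): punch at orig (3,3); cuts so far [(3, 3), (4, 3)]; region rows[0,16) x cols[3,4) = 16x1
Op 6 cut(5, 0): punch at orig (5,3); cuts so far [(3, 3), (4, 3), (5, 3)]; region rows[0,16) x cols[3,4) = 16x1
Op 7 cut(9, 0): punch at orig (9,3); cuts so far [(3, 3), (4, 3), (5, 3), (9, 3)]; region rows[0,16) x cols[3,4) = 16x1
Unfold 1 (reflect across v@3): 8 holes -> [(3, 2), (3, 3), (4, 2), (4, 3), (5, 2), (5, 3), (9, 2), (9, 3)]
Unfold 2 (reflect across v@2): 16 holes -> [(3, 0), (3, 1), (3, 2), (3, 3), (4, 0), (4, 1), (4, 2), (4, 3), (5, 0), (5, 1), (5, 2), (5, 3), (9, 0), (9, 1), (9, 2), (9, 3)]
Unfold 3 (reflect across v@4): 32 holes -> [(3, 0), (3, 1), (3, 2), (3, 3), (3, 4), (3, 5), (3, 6), (3, 7), (4, 0), (4, 1), (4, 2), (4, 3), (4, 4), (4, 5), (4, 6), (4, 7), (5, 0), (5, 1), (5, 2), (5, 3), (5, 4), (5, 5), (5, 6), (5, 7), (9, 0), (9, 1), (9, 2), (9, 3), (9, 4), (9, 5), (9, 6), (9, 7)]
Holes: [(3, 0), (3, 1), (3, 2), (3, 3), (3, 4), (3, 5), (3, 6), (3, 7), (4, 0), (4, 1), (4, 2), (4, 3), (4, 4), (4, 5), (4, 6), (4, 7), (5, 0), (5, 1), (5, 2), (5, 3), (5, 4), (5, 5), (5, 6), (5, 7), (9, 0), (9, 1), (9, 2), (9, 3), (9, 4), (9, 5), (9, 6), (9, 7)]

Answer: yes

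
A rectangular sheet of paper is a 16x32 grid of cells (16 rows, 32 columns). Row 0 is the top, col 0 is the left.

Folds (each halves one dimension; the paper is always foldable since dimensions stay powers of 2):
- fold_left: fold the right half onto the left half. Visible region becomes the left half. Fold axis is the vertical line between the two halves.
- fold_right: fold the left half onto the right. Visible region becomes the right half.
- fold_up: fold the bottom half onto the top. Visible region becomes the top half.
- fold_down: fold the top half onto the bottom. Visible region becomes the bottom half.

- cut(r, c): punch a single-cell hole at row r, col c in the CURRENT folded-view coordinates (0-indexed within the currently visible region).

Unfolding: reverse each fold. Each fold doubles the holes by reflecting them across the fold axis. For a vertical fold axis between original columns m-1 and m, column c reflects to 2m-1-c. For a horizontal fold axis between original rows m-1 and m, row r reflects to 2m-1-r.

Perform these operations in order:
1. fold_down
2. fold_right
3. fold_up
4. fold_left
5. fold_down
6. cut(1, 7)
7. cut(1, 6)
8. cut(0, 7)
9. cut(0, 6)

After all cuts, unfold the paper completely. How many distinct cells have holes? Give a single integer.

Answer: 128

Derivation:
Op 1 fold_down: fold axis h@8; visible region now rows[8,16) x cols[0,32) = 8x32
Op 2 fold_right: fold axis v@16; visible region now rows[8,16) x cols[16,32) = 8x16
Op 3 fold_up: fold axis h@12; visible region now rows[8,12) x cols[16,32) = 4x16
Op 4 fold_left: fold axis v@24; visible region now rows[8,12) x cols[16,24) = 4x8
Op 5 fold_down: fold axis h@10; visible region now rows[10,12) x cols[16,24) = 2x8
Op 6 cut(1, 7): punch at orig (11,23); cuts so far [(11, 23)]; region rows[10,12) x cols[16,24) = 2x8
Op 7 cut(1, 6): punch at orig (11,22); cuts so far [(11, 22), (11, 23)]; region rows[10,12) x cols[16,24) = 2x8
Op 8 cut(0, 7): punch at orig (10,23); cuts so far [(10, 23), (11, 22), (11, 23)]; region rows[10,12) x cols[16,24) = 2x8
Op 9 cut(0, 6): punch at orig (10,22); cuts so far [(10, 22), (10, 23), (11, 22), (11, 23)]; region rows[10,12) x cols[16,24) = 2x8
Unfold 1 (reflect across h@10): 8 holes -> [(8, 22), (8, 23), (9, 22), (9, 23), (10, 22), (10, 23), (11, 22), (11, 23)]
Unfold 2 (reflect across v@24): 16 holes -> [(8, 22), (8, 23), (8, 24), (8, 25), (9, 22), (9, 23), (9, 24), (9, 25), (10, 22), (10, 23), (10, 24), (10, 25), (11, 22), (11, 23), (11, 24), (11, 25)]
Unfold 3 (reflect across h@12): 32 holes -> [(8, 22), (8, 23), (8, 24), (8, 25), (9, 22), (9, 23), (9, 24), (9, 25), (10, 22), (10, 23), (10, 24), (10, 25), (11, 22), (11, 23), (11, 24), (11, 25), (12, 22), (12, 23), (12, 24), (12, 25), (13, 22), (13, 23), (13, 24), (13, 25), (14, 22), (14, 23), (14, 24), (14, 25), (15, 22), (15, 23), (15, 24), (15, 25)]
Unfold 4 (reflect across v@16): 64 holes -> [(8, 6), (8, 7), (8, 8), (8, 9), (8, 22), (8, 23), (8, 24), (8, 25), (9, 6), (9, 7), (9, 8), (9, 9), (9, 22), (9, 23), (9, 24), (9, 25), (10, 6), (10, 7), (10, 8), (10, 9), (10, 22), (10, 23), (10, 24), (10, 25), (11, 6), (11, 7), (11, 8), (11, 9), (11, 22), (11, 23), (11, 24), (11, 25), (12, 6), (12, 7), (12, 8), (12, 9), (12, 22), (12, 23), (12, 24), (12, 25), (13, 6), (13, 7), (13, 8), (13, 9), (13, 22), (13, 23), (13, 24), (13, 25), (14, 6), (14, 7), (14, 8), (14, 9), (14, 22), (14, 23), (14, 24), (14, 25), (15, 6), (15, 7), (15, 8), (15, 9), (15, 22), (15, 23), (15, 24), (15, 25)]
Unfold 5 (reflect across h@8): 128 holes -> [(0, 6), (0, 7), (0, 8), (0, 9), (0, 22), (0, 23), (0, 24), (0, 25), (1, 6), (1, 7), (1, 8), (1, 9), (1, 22), (1, 23), (1, 24), (1, 25), (2, 6), (2, 7), (2, 8), (2, 9), (2, 22), (2, 23), (2, 24), (2, 25), (3, 6), (3, 7), (3, 8), (3, 9), (3, 22), (3, 23), (3, 24), (3, 25), (4, 6), (4, 7), (4, 8), (4, 9), (4, 22), (4, 23), (4, 24), (4, 25), (5, 6), (5, 7), (5, 8), (5, 9), (5, 22), (5, 23), (5, 24), (5, 25), (6, 6), (6, 7), (6, 8), (6, 9), (6, 22), (6, 23), (6, 24), (6, 25), (7, 6), (7, 7), (7, 8), (7, 9), (7, 22), (7, 23), (7, 24), (7, 25), (8, 6), (8, 7), (8, 8), (8, 9), (8, 22), (8, 23), (8, 24), (8, 25), (9, 6), (9, 7), (9, 8), (9, 9), (9, 22), (9, 23), (9, 24), (9, 25), (10, 6), (10, 7), (10, 8), (10, 9), (10, 22), (10, 23), (10, 24), (10, 25), (11, 6), (11, 7), (11, 8), (11, 9), (11, 22), (11, 23), (11, 24), (11, 25), (12, 6), (12, 7), (12, 8), (12, 9), (12, 22), (12, 23), (12, 24), (12, 25), (13, 6), (13, 7), (13, 8), (13, 9), (13, 22), (13, 23), (13, 24), (13, 25), (14, 6), (14, 7), (14, 8), (14, 9), (14, 22), (14, 23), (14, 24), (14, 25), (15, 6), (15, 7), (15, 8), (15, 9), (15, 22), (15, 23), (15, 24), (15, 25)]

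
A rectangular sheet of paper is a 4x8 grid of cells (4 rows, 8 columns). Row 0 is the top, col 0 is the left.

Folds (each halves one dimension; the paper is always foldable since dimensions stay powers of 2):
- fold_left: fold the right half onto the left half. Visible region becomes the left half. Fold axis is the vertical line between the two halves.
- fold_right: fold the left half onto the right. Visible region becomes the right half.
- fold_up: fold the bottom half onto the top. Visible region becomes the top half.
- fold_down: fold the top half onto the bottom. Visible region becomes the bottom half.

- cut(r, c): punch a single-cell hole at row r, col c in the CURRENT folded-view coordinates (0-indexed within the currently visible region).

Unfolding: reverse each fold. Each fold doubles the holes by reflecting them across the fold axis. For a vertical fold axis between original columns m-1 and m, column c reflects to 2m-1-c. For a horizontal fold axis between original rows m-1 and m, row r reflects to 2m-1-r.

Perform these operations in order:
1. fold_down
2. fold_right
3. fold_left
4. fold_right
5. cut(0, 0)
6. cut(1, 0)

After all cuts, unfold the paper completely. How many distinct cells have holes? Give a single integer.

Op 1 fold_down: fold axis h@2; visible region now rows[2,4) x cols[0,8) = 2x8
Op 2 fold_right: fold axis v@4; visible region now rows[2,4) x cols[4,8) = 2x4
Op 3 fold_left: fold axis v@6; visible region now rows[2,4) x cols[4,6) = 2x2
Op 4 fold_right: fold axis v@5; visible region now rows[2,4) x cols[5,6) = 2x1
Op 5 cut(0, 0): punch at orig (2,5); cuts so far [(2, 5)]; region rows[2,4) x cols[5,6) = 2x1
Op 6 cut(1, 0): punch at orig (3,5); cuts so far [(2, 5), (3, 5)]; region rows[2,4) x cols[5,6) = 2x1
Unfold 1 (reflect across v@5): 4 holes -> [(2, 4), (2, 5), (3, 4), (3, 5)]
Unfold 2 (reflect across v@6): 8 holes -> [(2, 4), (2, 5), (2, 6), (2, 7), (3, 4), (3, 5), (3, 6), (3, 7)]
Unfold 3 (reflect across v@4): 16 holes -> [(2, 0), (2, 1), (2, 2), (2, 3), (2, 4), (2, 5), (2, 6), (2, 7), (3, 0), (3, 1), (3, 2), (3, 3), (3, 4), (3, 5), (3, 6), (3, 7)]
Unfold 4 (reflect across h@2): 32 holes -> [(0, 0), (0, 1), (0, 2), (0, 3), (0, 4), (0, 5), (0, 6), (0, 7), (1, 0), (1, 1), (1, 2), (1, 3), (1, 4), (1, 5), (1, 6), (1, 7), (2, 0), (2, 1), (2, 2), (2, 3), (2, 4), (2, 5), (2, 6), (2, 7), (3, 0), (3, 1), (3, 2), (3, 3), (3, 4), (3, 5), (3, 6), (3, 7)]

Answer: 32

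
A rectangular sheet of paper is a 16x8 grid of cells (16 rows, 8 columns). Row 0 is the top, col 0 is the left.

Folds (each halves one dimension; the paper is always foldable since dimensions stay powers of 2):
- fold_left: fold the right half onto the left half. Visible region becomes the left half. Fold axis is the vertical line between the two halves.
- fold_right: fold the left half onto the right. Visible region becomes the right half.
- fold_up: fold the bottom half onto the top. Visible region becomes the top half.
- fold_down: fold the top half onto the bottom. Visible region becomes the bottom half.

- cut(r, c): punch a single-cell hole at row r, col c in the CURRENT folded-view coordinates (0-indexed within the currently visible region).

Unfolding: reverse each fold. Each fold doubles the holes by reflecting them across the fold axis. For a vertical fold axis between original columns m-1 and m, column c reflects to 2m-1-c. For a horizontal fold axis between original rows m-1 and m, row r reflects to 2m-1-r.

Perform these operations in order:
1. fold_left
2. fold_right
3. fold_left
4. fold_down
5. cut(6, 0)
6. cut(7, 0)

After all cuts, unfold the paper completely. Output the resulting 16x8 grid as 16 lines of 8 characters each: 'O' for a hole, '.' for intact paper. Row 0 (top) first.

Op 1 fold_left: fold axis v@4; visible region now rows[0,16) x cols[0,4) = 16x4
Op 2 fold_right: fold axis v@2; visible region now rows[0,16) x cols[2,4) = 16x2
Op 3 fold_left: fold axis v@3; visible region now rows[0,16) x cols[2,3) = 16x1
Op 4 fold_down: fold axis h@8; visible region now rows[8,16) x cols[2,3) = 8x1
Op 5 cut(6, 0): punch at orig (14,2); cuts so far [(14, 2)]; region rows[8,16) x cols[2,3) = 8x1
Op 6 cut(7, 0): punch at orig (15,2); cuts so far [(14, 2), (15, 2)]; region rows[8,16) x cols[2,3) = 8x1
Unfold 1 (reflect across h@8): 4 holes -> [(0, 2), (1, 2), (14, 2), (15, 2)]
Unfold 2 (reflect across v@3): 8 holes -> [(0, 2), (0, 3), (1, 2), (1, 3), (14, 2), (14, 3), (15, 2), (15, 3)]
Unfold 3 (reflect across v@2): 16 holes -> [(0, 0), (0, 1), (0, 2), (0, 3), (1, 0), (1, 1), (1, 2), (1, 3), (14, 0), (14, 1), (14, 2), (14, 3), (15, 0), (15, 1), (15, 2), (15, 3)]
Unfold 4 (reflect across v@4): 32 holes -> [(0, 0), (0, 1), (0, 2), (0, 3), (0, 4), (0, 5), (0, 6), (0, 7), (1, 0), (1, 1), (1, 2), (1, 3), (1, 4), (1, 5), (1, 6), (1, 7), (14, 0), (14, 1), (14, 2), (14, 3), (14, 4), (14, 5), (14, 6), (14, 7), (15, 0), (15, 1), (15, 2), (15, 3), (15, 4), (15, 5), (15, 6), (15, 7)]

Answer: OOOOOOOO
OOOOOOOO
........
........
........
........
........
........
........
........
........
........
........
........
OOOOOOOO
OOOOOOOO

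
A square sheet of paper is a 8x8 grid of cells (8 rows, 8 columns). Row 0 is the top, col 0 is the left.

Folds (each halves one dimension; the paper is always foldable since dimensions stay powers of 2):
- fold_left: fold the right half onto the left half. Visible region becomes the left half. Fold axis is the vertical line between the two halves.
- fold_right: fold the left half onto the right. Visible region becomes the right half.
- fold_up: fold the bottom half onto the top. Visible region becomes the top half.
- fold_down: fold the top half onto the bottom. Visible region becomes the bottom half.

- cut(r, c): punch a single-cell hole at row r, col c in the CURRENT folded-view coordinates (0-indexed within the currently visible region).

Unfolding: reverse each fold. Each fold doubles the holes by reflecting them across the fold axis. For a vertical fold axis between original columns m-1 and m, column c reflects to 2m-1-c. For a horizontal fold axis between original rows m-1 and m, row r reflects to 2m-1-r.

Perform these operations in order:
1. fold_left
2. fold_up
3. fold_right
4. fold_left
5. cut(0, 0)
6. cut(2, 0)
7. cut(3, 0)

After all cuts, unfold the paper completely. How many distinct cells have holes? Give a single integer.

Op 1 fold_left: fold axis v@4; visible region now rows[0,8) x cols[0,4) = 8x4
Op 2 fold_up: fold axis h@4; visible region now rows[0,4) x cols[0,4) = 4x4
Op 3 fold_right: fold axis v@2; visible region now rows[0,4) x cols[2,4) = 4x2
Op 4 fold_left: fold axis v@3; visible region now rows[0,4) x cols[2,3) = 4x1
Op 5 cut(0, 0): punch at orig (0,2); cuts so far [(0, 2)]; region rows[0,4) x cols[2,3) = 4x1
Op 6 cut(2, 0): punch at orig (2,2); cuts so far [(0, 2), (2, 2)]; region rows[0,4) x cols[2,3) = 4x1
Op 7 cut(3, 0): punch at orig (3,2); cuts so far [(0, 2), (2, 2), (3, 2)]; region rows[0,4) x cols[2,3) = 4x1
Unfold 1 (reflect across v@3): 6 holes -> [(0, 2), (0, 3), (2, 2), (2, 3), (3, 2), (3, 3)]
Unfold 2 (reflect across v@2): 12 holes -> [(0, 0), (0, 1), (0, 2), (0, 3), (2, 0), (2, 1), (2, 2), (2, 3), (3, 0), (3, 1), (3, 2), (3, 3)]
Unfold 3 (reflect across h@4): 24 holes -> [(0, 0), (0, 1), (0, 2), (0, 3), (2, 0), (2, 1), (2, 2), (2, 3), (3, 0), (3, 1), (3, 2), (3, 3), (4, 0), (4, 1), (4, 2), (4, 3), (5, 0), (5, 1), (5, 2), (5, 3), (7, 0), (7, 1), (7, 2), (7, 3)]
Unfold 4 (reflect across v@4): 48 holes -> [(0, 0), (0, 1), (0, 2), (0, 3), (0, 4), (0, 5), (0, 6), (0, 7), (2, 0), (2, 1), (2, 2), (2, 3), (2, 4), (2, 5), (2, 6), (2, 7), (3, 0), (3, 1), (3, 2), (3, 3), (3, 4), (3, 5), (3, 6), (3, 7), (4, 0), (4, 1), (4, 2), (4, 3), (4, 4), (4, 5), (4, 6), (4, 7), (5, 0), (5, 1), (5, 2), (5, 3), (5, 4), (5, 5), (5, 6), (5, 7), (7, 0), (7, 1), (7, 2), (7, 3), (7, 4), (7, 5), (7, 6), (7, 7)]

Answer: 48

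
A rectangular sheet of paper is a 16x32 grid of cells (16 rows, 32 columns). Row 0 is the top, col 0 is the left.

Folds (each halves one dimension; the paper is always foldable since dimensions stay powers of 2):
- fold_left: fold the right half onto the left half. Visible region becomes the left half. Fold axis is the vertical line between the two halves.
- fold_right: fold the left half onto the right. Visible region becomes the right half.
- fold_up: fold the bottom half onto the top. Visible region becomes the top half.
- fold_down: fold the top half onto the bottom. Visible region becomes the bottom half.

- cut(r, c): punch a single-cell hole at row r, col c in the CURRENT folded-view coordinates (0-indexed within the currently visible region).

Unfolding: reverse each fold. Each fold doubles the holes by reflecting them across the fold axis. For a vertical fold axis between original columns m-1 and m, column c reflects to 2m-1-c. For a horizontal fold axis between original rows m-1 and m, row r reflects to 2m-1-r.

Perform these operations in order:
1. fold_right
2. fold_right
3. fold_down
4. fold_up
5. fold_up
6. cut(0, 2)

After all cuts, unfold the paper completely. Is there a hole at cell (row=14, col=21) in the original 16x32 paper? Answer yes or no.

Answer: no

Derivation:
Op 1 fold_right: fold axis v@16; visible region now rows[0,16) x cols[16,32) = 16x16
Op 2 fold_right: fold axis v@24; visible region now rows[0,16) x cols[24,32) = 16x8
Op 3 fold_down: fold axis h@8; visible region now rows[8,16) x cols[24,32) = 8x8
Op 4 fold_up: fold axis h@12; visible region now rows[8,12) x cols[24,32) = 4x8
Op 5 fold_up: fold axis h@10; visible region now rows[8,10) x cols[24,32) = 2x8
Op 6 cut(0, 2): punch at orig (8,26); cuts so far [(8, 26)]; region rows[8,10) x cols[24,32) = 2x8
Unfold 1 (reflect across h@10): 2 holes -> [(8, 26), (11, 26)]
Unfold 2 (reflect across h@12): 4 holes -> [(8, 26), (11, 26), (12, 26), (15, 26)]
Unfold 3 (reflect across h@8): 8 holes -> [(0, 26), (3, 26), (4, 26), (7, 26), (8, 26), (11, 26), (12, 26), (15, 26)]
Unfold 4 (reflect across v@24): 16 holes -> [(0, 21), (0, 26), (3, 21), (3, 26), (4, 21), (4, 26), (7, 21), (7, 26), (8, 21), (8, 26), (11, 21), (11, 26), (12, 21), (12, 26), (15, 21), (15, 26)]
Unfold 5 (reflect across v@16): 32 holes -> [(0, 5), (0, 10), (0, 21), (0, 26), (3, 5), (3, 10), (3, 21), (3, 26), (4, 5), (4, 10), (4, 21), (4, 26), (7, 5), (7, 10), (7, 21), (7, 26), (8, 5), (8, 10), (8, 21), (8, 26), (11, 5), (11, 10), (11, 21), (11, 26), (12, 5), (12, 10), (12, 21), (12, 26), (15, 5), (15, 10), (15, 21), (15, 26)]
Holes: [(0, 5), (0, 10), (0, 21), (0, 26), (3, 5), (3, 10), (3, 21), (3, 26), (4, 5), (4, 10), (4, 21), (4, 26), (7, 5), (7, 10), (7, 21), (7, 26), (8, 5), (8, 10), (8, 21), (8, 26), (11, 5), (11, 10), (11, 21), (11, 26), (12, 5), (12, 10), (12, 21), (12, 26), (15, 5), (15, 10), (15, 21), (15, 26)]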